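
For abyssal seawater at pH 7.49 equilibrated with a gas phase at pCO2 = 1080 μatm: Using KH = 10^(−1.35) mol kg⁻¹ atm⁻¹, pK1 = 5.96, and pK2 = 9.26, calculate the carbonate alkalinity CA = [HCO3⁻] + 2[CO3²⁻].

[CO2*] = KH · pCO2 = 10^(−1.35) × 1080×10^-6 = 4.824×10^-5 mol/kg
α₀ = 1/(1 + K1/[H⁺] + K1K2/[H⁺]²) = 1/(1 + 10^+1.53 + 10^-0.24) = 0.02820
DIC = [CO2*]/α₀ = 4.824×10^-5 / 0.02820 = 1.711 mmol/kg
CA = (α₁ + 2α₂)·DIC = (0.9556 + 2×0.01623) × 1.711 = 1.69 mmol/kg

CA = 1.69 mmol/kg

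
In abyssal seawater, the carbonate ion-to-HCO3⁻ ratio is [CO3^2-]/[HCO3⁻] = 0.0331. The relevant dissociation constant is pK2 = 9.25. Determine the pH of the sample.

From K2 = [H⁺][CO3^2-]/[HCO3⁻]:  pH = pK2 + log₁₀([CO3^2-]/[HCO3⁻])
log₁₀(0.0331) = -1.480
pH = 9.25 + (-1.480) = 7.77

pH = 7.77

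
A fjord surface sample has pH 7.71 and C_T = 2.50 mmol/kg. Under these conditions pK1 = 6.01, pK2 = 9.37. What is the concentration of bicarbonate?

α₁ = 1 / (1 + [H⁺]/K1 + K2/[H⁺]) = 1 / (1 + 10^-1.70 + 10^-1.66)
   = 1 / (1 + 0.019953 + 0.021878) = 1/1.0418 = 0.9598
[HCO3⁻] = α₁ × DIC = 0.9598 × 2.50 = 2.40 mmol/kg

[HCO3⁻] = 2.40 mmol/kg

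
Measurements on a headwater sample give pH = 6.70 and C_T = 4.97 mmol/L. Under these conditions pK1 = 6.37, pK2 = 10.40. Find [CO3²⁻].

[CO3²⁻] = 0.676 μmol/L

α₂ = 1 / (1 + [H⁺]/K2 + [H⁺]²/(K1K2)) = 1 / (1 + 10^+3.70 + 10^+3.37)
   = 1 / (1 + 5011.9 + 2344.2) = 1/7357.1 = 0.0001359
[CO3²⁻] = α₂ × DIC = 0.0001359 × 4.97 = 0.000676 mmol/L = 0.676 μmol/L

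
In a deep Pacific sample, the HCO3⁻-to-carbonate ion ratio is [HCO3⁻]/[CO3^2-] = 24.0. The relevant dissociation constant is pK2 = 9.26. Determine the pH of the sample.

From K2 = [H⁺][CO3^2-]/[HCO3⁻]:  pH = pK2 − log₁₀([HCO3⁻]/[CO3^2-])
log₁₀(24.0) = +1.380
pH = 9.26 − (+1.380) = 7.88

pH = 7.88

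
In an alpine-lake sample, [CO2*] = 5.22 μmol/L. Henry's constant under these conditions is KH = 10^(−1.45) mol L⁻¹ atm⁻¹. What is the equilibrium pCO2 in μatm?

pCO2 = 147 μatm

KH = 10^(−1.45) = 3.548×10^-2 mol L⁻¹ atm⁻¹
pCO2 = [CO2*]/KH = 5.22×10^-6 / 3.548×10^-2 = 1.47×10^-4 atm = 147 μatm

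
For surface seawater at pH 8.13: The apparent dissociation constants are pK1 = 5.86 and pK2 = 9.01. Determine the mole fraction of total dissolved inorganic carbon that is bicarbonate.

α₁ = 0.879

α₁ = 1 / (1 + [H⁺]/K1 + K2/[H⁺]) = 1 / (1 + 10^-2.27 + 10^-0.88)
   = 1 / (1 + 0.0053703 + 0.13183) = 1/1.1372 = 0.8794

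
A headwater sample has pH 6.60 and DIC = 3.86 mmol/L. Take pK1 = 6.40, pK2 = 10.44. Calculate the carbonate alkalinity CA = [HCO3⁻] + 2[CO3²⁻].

CA = [HCO3⁻] + 2[CO3²⁻] = (α₁ + 2α₂)·DIC
At pH 6.60: [H⁺]/K1 = 10^-0.20 = 0.63096, K2/[H⁺] = 10^-3.84 = 0.00014454
α₁ = 1/(1 + 0.63096 + 0.00014454) = 1/1.6311 = 0.6131; α₂ = α₁·K2/[H⁺] = 8.862×10^-5
α₁ + 2α₂ = 0.6133
CA = 0.6133 × 3.86 = 2.37 mmol/L

CA = 2.37 mmol/L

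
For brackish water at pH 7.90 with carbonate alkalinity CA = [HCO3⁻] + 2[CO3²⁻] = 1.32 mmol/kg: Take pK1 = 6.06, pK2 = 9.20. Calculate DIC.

CA = [HCO3⁻] + 2[CO3²⁻] = (α₁ + 2α₂)·DIC
At pH 7.90: [H⁺]/K1 = 10^-1.84 = 0.014454, K2/[H⁺] = 10^-1.30 = 0.050119
α₁ = 1/(1 + 0.014454 + 0.050119) = 1/1.0646 = 0.9393; α₂ = α₁·K2/[H⁺] = 0.04708
α₁ + 2α₂ = 1.0335
DIC = CA / (α₁ + 2α₂) = 1.32 / 1.0335 = 1.28 mmol/kg

DIC = 1.28 mmol/kg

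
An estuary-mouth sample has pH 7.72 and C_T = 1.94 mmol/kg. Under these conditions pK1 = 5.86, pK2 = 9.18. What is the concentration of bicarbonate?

α₁ = 1 / (1 + [H⁺]/K1 + K2/[H⁺]) = 1 / (1 + 10^-1.86 + 10^-1.46)
   = 1 / (1 + 0.013804 + 0.034674) = 1/1.0485 = 0.9538
[HCO3⁻] = α₁ × DIC = 0.9538 × 1.94 = 1.85 mmol/kg

[HCO3⁻] = 1.85 mmol/kg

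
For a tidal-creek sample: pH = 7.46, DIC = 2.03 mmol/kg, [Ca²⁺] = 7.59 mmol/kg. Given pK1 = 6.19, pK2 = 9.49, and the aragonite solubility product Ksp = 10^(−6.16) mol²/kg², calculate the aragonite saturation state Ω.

Ω = 0.196

α₂ = 1 / (1 + [H⁺]/K2 + [H⁺]²/(K1K2)) = 1 / (1 + 10^+2.03 + 10^+0.76)
   = 1 / (1 + 107.15 + 5.7544) = 1/113.91 = 0.008779
[CO3²⁻] = α₂ × DIC = 0.008779 × 2.03 = 0.01782 mmol/kg = 17.82 μmol/kg
Ksp = 10^(−6.16) = 6.918×10^-7
Ω = [Ca²⁺][CO3²⁻]/Ksp = (7.59×10^-3)(1.782×10^-5) / 6.918×10^-7 = 0.196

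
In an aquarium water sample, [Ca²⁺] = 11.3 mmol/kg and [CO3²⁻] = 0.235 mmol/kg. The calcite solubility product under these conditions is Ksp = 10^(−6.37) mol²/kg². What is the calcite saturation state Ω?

Ksp = 10^(−6.37) = 4.266×10^-7
Ω = [Ca²⁺][CO3²⁻]/Ksp = (11.3×10^-3)(0.235×10^-3) / 4.266×10^-7 = 6.23

Ω = 6.23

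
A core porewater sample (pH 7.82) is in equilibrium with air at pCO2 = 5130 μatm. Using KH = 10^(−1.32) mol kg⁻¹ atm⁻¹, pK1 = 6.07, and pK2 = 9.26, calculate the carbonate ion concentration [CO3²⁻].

[CO2*] = KH · pCO2 = 10^(−1.32) × 5130×10^-6 = 2.455×10^-4 mol/kg
α₀ = 1/(1 + K1/[H⁺] + K1K2/[H⁺]²) = 1/(1 + 10^+1.75 + 10^+0.31) = 0.01687
DIC = [CO2*]/α₀ = 2.455×10^-4 / 0.01687 = 14.55 mmol/kg
[CO3²⁻] = α₂·DIC; α₂ = 0.03444, so [CO3²⁻] = 0.03444 × 14.55 = 0.501 mmol/kg

[CO3²⁻] = 0.501 mmol/kg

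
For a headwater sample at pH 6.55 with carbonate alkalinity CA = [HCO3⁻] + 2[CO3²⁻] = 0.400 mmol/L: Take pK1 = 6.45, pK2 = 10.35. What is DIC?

DIC = 0.718 mmol/L

CA = [HCO3⁻] + 2[CO3²⁻] = (α₁ + 2α₂)·DIC
At pH 6.55: [H⁺]/K1 = 10^-0.10 = 0.79433, K2/[H⁺] = 10^-3.80 = 0.00015849
α₁ = 1/(1 + 0.79433 + 0.00015849) = 1/1.7945 = 0.5573; α₂ = α₁·K2/[H⁺] = 8.832×10^-5
α₁ + 2α₂ = 0.5574
DIC = CA / (α₁ + 2α₂) = 0.400 / 0.5574 = 0.718 mmol/L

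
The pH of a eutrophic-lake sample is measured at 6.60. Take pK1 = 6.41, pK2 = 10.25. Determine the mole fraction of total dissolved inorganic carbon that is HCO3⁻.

α₁ = 1 / (1 + [H⁺]/K1 + K2/[H⁺]) = 1 / (1 + 10^-0.19 + 10^-3.65)
   = 1 / (1 + 0.64565 + 0.00022387) = 1/1.6459 = 0.6076

α₁ = 0.608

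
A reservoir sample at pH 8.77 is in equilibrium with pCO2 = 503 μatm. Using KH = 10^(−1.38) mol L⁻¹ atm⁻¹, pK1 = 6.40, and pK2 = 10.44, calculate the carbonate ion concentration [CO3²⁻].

[CO3²⁻] = 0.105 mmol/L

[CO2*] = KH · pCO2 = 10^(−1.38) × 503×10^-6 = 2.097×10^-5 mol/L
α₀ = 1/(1 + K1/[H⁺] + K1K2/[H⁺]²) = 1/(1 + 10^+2.37 + 10^+0.70) = 0.004159
DIC = [CO2*]/α₀ = 2.097×10^-5 / 0.004159 = 5.042 mmol/L
[CO3²⁻] = α₂·DIC; α₂ = 0.02085, so [CO3²⁻] = 0.02085 × 5.042 = 0.105 mmol/L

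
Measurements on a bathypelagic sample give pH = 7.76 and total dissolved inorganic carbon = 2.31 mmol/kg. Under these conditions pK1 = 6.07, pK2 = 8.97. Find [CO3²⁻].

[CO3²⁻] = 0.132 mmol/kg

α₂ = 1 / (1 + [H⁺]/K2 + [H⁺]²/(K1K2)) = 1 / (1 + 10^+1.21 + 10^-0.48)
   = 1 / (1 + 16.218 + 0.33113) = 1/17.549 = 0.05698
[CO3²⁻] = α₂ × DIC = 0.05698 × 2.31 = 0.132 mmol/kg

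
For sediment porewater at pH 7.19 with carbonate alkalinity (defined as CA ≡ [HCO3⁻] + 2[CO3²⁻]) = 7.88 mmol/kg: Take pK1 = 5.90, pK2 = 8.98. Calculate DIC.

CA = [HCO3⁻] + 2[CO3²⁻] = (α₁ + 2α₂)·DIC
At pH 7.19: [H⁺]/K1 = 10^-1.29 = 0.051286, K2/[H⁺] = 10^-1.79 = 0.016218
α₁ = 1/(1 + 0.051286 + 0.016218) = 1/1.0675 = 0.9368; α₂ = α₁·K2/[H⁺] = 0.01519
α₁ + 2α₂ = 0.9671
DIC = CA / (α₁ + 2α₂) = 7.88 / 0.9671 = 8.15 mmol/kg

DIC = 8.15 mmol/kg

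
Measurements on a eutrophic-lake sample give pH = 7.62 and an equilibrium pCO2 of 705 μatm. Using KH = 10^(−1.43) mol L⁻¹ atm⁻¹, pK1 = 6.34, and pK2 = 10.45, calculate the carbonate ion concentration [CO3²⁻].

[CO2*] = KH · pCO2 = 10^(−1.43) × 705×10^-6 = 2.619×10^-5 mol/L
α₀ = 1/(1 + K1/[H⁺] + K1K2/[H⁺]²) = 1/(1 + 10^+1.28 + 10^-1.55) = 0.04979
DIC = [CO2*]/α₀ = 2.619×10^-5 / 0.04979 = 0.5260 mmol/L
[CO3²⁻] = α₂·DIC; α₂ = 0.001403, so [CO3²⁻] = 0.001403 × 0.5260 = 0.000738 mmol/L = 0.738 μmol/L

[CO3²⁻] = 0.738 μmol/L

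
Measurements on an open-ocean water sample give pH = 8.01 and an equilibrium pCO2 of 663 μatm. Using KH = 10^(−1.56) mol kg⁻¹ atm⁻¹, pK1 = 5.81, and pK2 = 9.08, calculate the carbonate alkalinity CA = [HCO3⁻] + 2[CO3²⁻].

CA = 3.39 mmol/kg

[CO2*] = KH · pCO2 = 10^(−1.56) × 663×10^-6 = 1.826×10^-5 mol/kg
α₀ = 1/(1 + K1/[H⁺] + K1K2/[H⁺]²) = 1/(1 + 10^+2.20 + 10^+1.13) = 0.005781
DIC = [CO2*]/α₀ = 1.826×10^-5 / 0.005781 = 3.159 mmol/kg
CA = (α₁ + 2α₂)·DIC = (0.9162 + 2×0.07798) × 3.159 = 3.39 mmol/kg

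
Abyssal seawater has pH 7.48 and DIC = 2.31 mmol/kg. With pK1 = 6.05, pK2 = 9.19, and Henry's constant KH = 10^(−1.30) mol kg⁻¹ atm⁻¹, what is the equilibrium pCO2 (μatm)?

pCO2 = 1620 μatm

α₀ = 1 / (1 + K1/[H⁺] + K1K2/[H⁺]²) = 1 / (1 + 10^+1.43 + 10^-0.28)
   = 1 / (1 + 26.915 + 0.52481) = 1/28.440 = 0.03516
[CO2*] = α₀ × DIC = 0.03516 × 2.31 = 0.08122 mmol/kg
pCO2 = [CO2*]/KH = 8.122×10^-5 / 5.012×10^-2 = 1620 μatm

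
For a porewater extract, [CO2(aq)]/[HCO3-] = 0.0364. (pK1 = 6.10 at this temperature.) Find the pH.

pH = 7.54

From K1 = [H⁺][HCO3-]/[CO2(aq)]:  pH = pK1 − log₁₀([CO2(aq)]/[HCO3-])
log₁₀(0.0364) = -1.439
pH = 6.10 − (-1.439) = 7.54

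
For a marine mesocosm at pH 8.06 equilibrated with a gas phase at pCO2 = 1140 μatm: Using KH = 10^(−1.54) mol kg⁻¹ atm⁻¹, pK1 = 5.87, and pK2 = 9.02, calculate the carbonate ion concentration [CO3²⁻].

[CO3²⁻] = 0.558 mmol/kg

[CO2*] = KH · pCO2 = 10^(−1.54) × 1140×10^-6 = 3.288×10^-5 mol/kg
α₀ = 1/(1 + K1/[H⁺] + K1K2/[H⁺]²) = 1/(1 + 10^+2.19 + 10^+1.23) = 0.005785
DIC = [CO2*]/α₀ = 3.288×10^-5 / 0.005785 = 5.683 mmol/kg
[CO3²⁻] = α₂·DIC; α₂ = 0.09824, so [CO3²⁻] = 0.09824 × 5.683 = 0.558 mmol/kg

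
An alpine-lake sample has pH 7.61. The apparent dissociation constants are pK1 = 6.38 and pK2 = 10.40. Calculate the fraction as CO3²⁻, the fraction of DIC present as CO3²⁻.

α₂ = 0.00153

α₂ = 1 / (1 + [H⁺]/K2 + [H⁺]²/(K1K2)) = 1 / (1 + 10^+2.79 + 10^+1.56)
   = 1 / (1 + 616.60 + 36.308) = 1/653.90 = 0.001529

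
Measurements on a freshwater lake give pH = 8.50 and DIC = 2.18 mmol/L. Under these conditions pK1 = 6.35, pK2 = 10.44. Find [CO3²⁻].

α₂ = 1 / (1 + [H⁺]/K2 + [H⁺]²/(K1K2)) = 1 / (1 + 10^+1.94 + 10^-0.21)
   = 1 / (1 + 87.096 + 0.61660) = 1/88.713 = 0.01127
[CO3²⁻] = α₂ × DIC = 0.01127 × 2.18 = 0.0246 mmol/L

[CO3²⁻] = 0.0246 mmol/L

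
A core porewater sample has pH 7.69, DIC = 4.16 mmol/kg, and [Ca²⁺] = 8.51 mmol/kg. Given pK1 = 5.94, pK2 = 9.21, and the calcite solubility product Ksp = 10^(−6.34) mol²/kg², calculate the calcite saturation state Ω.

Ω = 2.23

α₂ = 1 / (1 + [H⁺]/K2 + [H⁺]²/(K1K2)) = 1 / (1 + 10^+1.52 + 10^-0.23)
   = 1 / (1 + 33.113 + 0.58884) = 1/34.702 = 0.02882
[CO3²⁻] = α₂ × DIC = 0.02882 × 4.16 = 0.1199 mmol/kg
Ksp = 10^(−6.34) = 4.571×10^-7
Ω = [Ca²⁺][CO3²⁻]/Ksp = (8.51×10^-3)(1.199×10^-4) / 4.571×10^-7 = 2.23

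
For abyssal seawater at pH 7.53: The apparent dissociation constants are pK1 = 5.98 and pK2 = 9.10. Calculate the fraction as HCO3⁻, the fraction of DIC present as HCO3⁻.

α₁ = 0.948

α₁ = 1 / (1 + [H⁺]/K1 + K2/[H⁺]) = 1 / (1 + 10^-1.55 + 10^-1.57)
   = 1 / (1 + 0.028184 + 0.026915) = 1/1.0551 = 0.9478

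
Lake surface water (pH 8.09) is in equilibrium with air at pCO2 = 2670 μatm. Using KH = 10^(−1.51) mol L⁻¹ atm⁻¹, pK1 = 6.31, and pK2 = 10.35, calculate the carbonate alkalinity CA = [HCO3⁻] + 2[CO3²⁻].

CA = 5.03 mmol/L

[CO2*] = KH · pCO2 = 10^(−1.51) × 2670×10^-6 = 8.251×10^-5 mol/L
α₀ = 1/(1 + K1/[H⁺] + K1K2/[H⁺]²) = 1/(1 + 10^+1.78 + 10^-0.48) = 0.01624
DIC = [CO2*]/α₀ = 8.251×10^-5 / 0.01624 = 5.082 mmol/L
CA = (α₁ + 2α₂)·DIC = (0.9784 + 2×0.005377) × 5.082 = 5.03 mmol/L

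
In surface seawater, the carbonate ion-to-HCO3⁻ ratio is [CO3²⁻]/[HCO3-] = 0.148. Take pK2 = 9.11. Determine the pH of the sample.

From K2 = [H⁺][CO3²⁻]/[HCO3-]:  pH = pK2 + log₁₀([CO3²⁻]/[HCO3-])
log₁₀(0.148) = -0.830
pH = 9.11 + (-0.830) = 8.28

pH = 8.28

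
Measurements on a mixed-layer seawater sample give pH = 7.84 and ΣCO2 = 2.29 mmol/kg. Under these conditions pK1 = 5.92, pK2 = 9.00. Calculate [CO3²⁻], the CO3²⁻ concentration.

[CO3²⁻] = 0.147 mmol/kg

α₂ = 1 / (1 + [H⁺]/K2 + [H⁺]²/(K1K2)) = 1 / (1 + 10^+1.16 + 10^-0.76)
   = 1 / (1 + 14.454 + 0.17378) = 1/15.628 = 0.06399
[CO3²⁻] = α₂ × DIC = 0.06399 × 2.29 = 0.147 mmol/kg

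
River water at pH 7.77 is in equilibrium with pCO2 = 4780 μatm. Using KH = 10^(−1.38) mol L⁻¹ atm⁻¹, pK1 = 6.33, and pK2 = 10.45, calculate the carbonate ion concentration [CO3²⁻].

[CO2*] = KH · pCO2 = 10^(−1.38) × 4780×10^-6 = 1.993×10^-4 mol/L
α₀ = 1/(1 + K1/[H⁺] + K1K2/[H⁺]²) = 1/(1 + 10^+1.44 + 10^-1.24) = 0.03497
DIC = [CO2*]/α₀ = 1.993×10^-4 / 0.03497 = 5.699 mmol/L
[CO3²⁻] = α₂·DIC; α₂ = 0.002012, so [CO3²⁻] = 0.002012 × 5.699 = 0.0115 mmol/L = 11.5 μmol/L

[CO3²⁻] = 11.5 μmol/L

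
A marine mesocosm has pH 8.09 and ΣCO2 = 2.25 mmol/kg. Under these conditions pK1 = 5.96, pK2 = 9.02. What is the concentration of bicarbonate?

[HCO3⁻] = 2.00 mmol/kg

α₁ = 1 / (1 + [H⁺]/K1 + K2/[H⁺]) = 1 / (1 + 10^-2.13 + 10^-0.93)
   = 1 / (1 + 0.0074131 + 0.11749) = 1/1.1249 = 0.8890
[HCO3⁻] = α₁ × DIC = 0.8890 × 2.25 = 2.00 mmol/kg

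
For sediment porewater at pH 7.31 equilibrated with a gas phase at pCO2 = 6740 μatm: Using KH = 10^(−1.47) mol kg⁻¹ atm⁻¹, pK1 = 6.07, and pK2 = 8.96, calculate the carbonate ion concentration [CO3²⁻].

[CO3²⁻] = 0.0889 mmol/kg

[CO2*] = KH · pCO2 = 10^(−1.47) × 6740×10^-6 = 2.284×10^-4 mol/kg
α₀ = 1/(1 + K1/[H⁺] + K1K2/[H⁺]²) = 1/(1 + 10^+1.24 + 10^-0.41) = 0.05328
DIC = [CO2*]/α₀ = 2.284×10^-4 / 0.05328 = 4.286 mmol/kg
[CO3²⁻] = α₂·DIC; α₂ = 0.02073, so [CO3²⁻] = 0.02073 × 4.286 = 0.0889 mmol/kg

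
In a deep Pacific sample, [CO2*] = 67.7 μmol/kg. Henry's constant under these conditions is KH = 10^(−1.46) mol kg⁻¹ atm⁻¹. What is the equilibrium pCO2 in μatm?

KH = 10^(−1.46) = 3.467×10^-2 mol kg⁻¹ atm⁻¹
pCO2 = [CO2*]/KH = 67.7×10^-6 / 3.467×10^-2 = 1.95×10^-3 atm = 1950 μatm

pCO2 = 1950 μatm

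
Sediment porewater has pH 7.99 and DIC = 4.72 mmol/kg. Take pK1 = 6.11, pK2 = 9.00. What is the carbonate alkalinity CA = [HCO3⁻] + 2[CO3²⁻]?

CA = [HCO3⁻] + 2[CO3²⁻] = (α₁ + 2α₂)·DIC
At pH 7.99: [H⁺]/K1 = 10^-1.88 = 0.013183, K2/[H⁺] = 10^-1.01 = 0.097724
α₁ = 1/(1 + 0.013183 + 0.097724) = 1/1.1109 = 0.9002; α₂ = α₁·K2/[H⁺] = 0.08797
α₁ + 2α₂ = 1.0761
CA = 1.0761 × 4.72 = 5.08 mmol/kg

CA = 5.08 mmol/kg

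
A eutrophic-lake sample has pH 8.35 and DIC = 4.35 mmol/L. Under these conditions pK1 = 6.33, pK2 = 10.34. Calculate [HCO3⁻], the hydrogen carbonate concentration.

α₁ = 1 / (1 + [H⁺]/K1 + K2/[H⁺]) = 1 / (1 + 10^-2.02 + 10^-1.99)
   = 1 / (1 + 0.0095499 + 0.010233) = 1/1.0198 = 0.9806
[HCO3⁻] = α₁ × DIC = 0.9806 × 4.35 = 4.27 mmol/L

[HCO3⁻] = 4.27 mmol/L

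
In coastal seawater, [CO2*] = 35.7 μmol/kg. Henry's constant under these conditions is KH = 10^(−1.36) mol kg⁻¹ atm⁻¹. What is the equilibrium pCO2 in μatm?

pCO2 = 818 μatm

KH = 10^(−1.36) = 4.365×10^-2 mol kg⁻¹ atm⁻¹
pCO2 = [CO2*]/KH = 35.7×10^-6 / 4.365×10^-2 = 8.18×10^-4 atm = 818 μatm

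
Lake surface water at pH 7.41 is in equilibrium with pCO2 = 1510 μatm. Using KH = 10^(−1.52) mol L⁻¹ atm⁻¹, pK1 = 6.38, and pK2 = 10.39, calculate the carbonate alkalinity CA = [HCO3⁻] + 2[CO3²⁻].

[CO2*] = KH · pCO2 = 10^(−1.52) × 1510×10^-6 = 4.560×10^-5 mol/L
α₀ = 1/(1 + K1/[H⁺] + K1K2/[H⁺]²) = 1/(1 + 10^+1.03 + 10^-1.95) = 0.08528
DIC = [CO2*]/α₀ = 4.560×10^-5 / 0.08528 = 0.5347 mmol/L
CA = (α₁ + 2α₂)·DIC = (0.9138 + 2×0.0009568) × 0.5347 = 0.490 mmol/L

CA = 0.490 mmol/L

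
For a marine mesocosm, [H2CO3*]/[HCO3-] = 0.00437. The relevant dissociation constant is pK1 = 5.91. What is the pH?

From K1 = [H⁺][HCO3-]/[H2CO3*]:  pH = pK1 − log₁₀([H2CO3*]/[HCO3-])
log₁₀(0.00437) = -2.360
pH = 5.91 − (-2.360) = 8.27

pH = 8.27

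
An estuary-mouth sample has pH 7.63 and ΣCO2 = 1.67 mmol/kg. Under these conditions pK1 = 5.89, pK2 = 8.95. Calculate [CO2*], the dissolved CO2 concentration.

α₀ = 1 / (1 + K1/[H⁺] + K1K2/[H⁺]²) = 1 / (1 + 10^+1.74 + 10^+0.42)
   = 1 / (1 + 54.954 + 2.6303) = 1/58.584 = 0.01707
[CO2*] = α₀ × DIC = 0.01707 × 1.67 = 0.0285 mmol/kg

[CO2*] = 0.0285 mmol/kg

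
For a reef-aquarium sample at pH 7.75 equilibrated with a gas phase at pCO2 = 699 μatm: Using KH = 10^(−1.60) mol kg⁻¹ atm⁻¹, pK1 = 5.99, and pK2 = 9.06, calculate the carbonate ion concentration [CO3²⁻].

[CO2*] = KH · pCO2 = 10^(−1.60) × 699×10^-6 = 1.756×10^-5 mol/kg
α₀ = 1/(1 + K1/[H⁺] + K1K2/[H⁺]²) = 1/(1 + 10^+1.76 + 10^+0.45) = 0.01630
DIC = [CO2*]/α₀ = 1.756×10^-5 / 0.01630 = 1.077 mmol/kg
[CO3²⁻] = α₂·DIC; α₂ = 0.04593, so [CO3²⁻] = 0.04593 × 1.077 = 0.0495 mmol/kg

[CO3²⁻] = 0.0495 mmol/kg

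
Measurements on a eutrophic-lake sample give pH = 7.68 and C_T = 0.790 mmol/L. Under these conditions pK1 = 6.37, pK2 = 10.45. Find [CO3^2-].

α₂ = 1 / (1 + [H⁺]/K2 + [H⁺]²/(K1K2)) = 1 / (1 + 10^+2.77 + 10^+1.46)
   = 1 / (1 + 588.84 + 28.840) = 1/618.68 = 0.001616
[CO3²⁻] = α₂ × DIC = 0.001616 × 0.790 = 0.00128 mmol/L = 1.28 μmol/L

[CO3²⁻] = 1.28 μmol/L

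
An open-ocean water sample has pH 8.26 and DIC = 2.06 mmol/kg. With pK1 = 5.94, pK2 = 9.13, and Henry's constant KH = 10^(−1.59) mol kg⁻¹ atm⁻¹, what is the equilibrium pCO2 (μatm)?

α₀ = 1 / (1 + K1/[H⁺] + K1K2/[H⁺]²) = 1 / (1 + 10^+2.32 + 10^+1.45)
   = 1 / (1 + 208.93 + 28.184) = 1/238.11 = 0.004200
[CO2*] = α₀ × DIC = 0.004200 × 2.06 = 0.008651 mmol/kg = 8.651 μmol/kg
pCO2 = [CO2*]/KH = 8.651×10^-6 / 2.570×10^-2 = 337 μatm

pCO2 = 337 μatm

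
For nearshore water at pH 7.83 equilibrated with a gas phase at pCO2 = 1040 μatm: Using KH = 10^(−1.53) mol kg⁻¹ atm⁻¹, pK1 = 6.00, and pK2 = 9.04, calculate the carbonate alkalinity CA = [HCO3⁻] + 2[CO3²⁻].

CA = 2.33 mmol/kg

[CO2*] = KH · pCO2 = 10^(−1.53) × 1040×10^-6 = 3.069×10^-5 mol/kg
α₀ = 1/(1 + K1/[H⁺] + K1K2/[H⁺]²) = 1/(1 + 10^+1.83 + 10^+0.62) = 0.01374
DIC = [CO2*]/α₀ = 3.069×10^-5 / 0.01374 = 2.234 mmol/kg
CA = (α₁ + 2α₂)·DIC = (0.9290 + 2×0.05728) × 2.234 = 2.33 mmol/kg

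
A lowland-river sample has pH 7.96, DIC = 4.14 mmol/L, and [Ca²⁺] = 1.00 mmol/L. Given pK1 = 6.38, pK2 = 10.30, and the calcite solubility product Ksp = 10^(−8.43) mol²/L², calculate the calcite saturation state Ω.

α₂ = 1 / (1 + [H⁺]/K2 + [H⁺]²/(K1K2)) = 1 / (1 + 10^+2.34 + 10^+0.76)
   = 1 / (1 + 218.78 + 5.7544) = 1/225.53 = 0.004434
[CO3²⁻] = α₂ × DIC = 0.004434 × 4.14 = 0.01836 mmol/L = 18.36 μmol/L
Ksp = 10^(−8.43) = 3.715×10^-9
Ω = [Ca²⁺][CO3²⁻]/Ksp = (1.00×10^-3)(1.836×10^-5) / 3.715×10^-9 = 4.94

Ω = 4.94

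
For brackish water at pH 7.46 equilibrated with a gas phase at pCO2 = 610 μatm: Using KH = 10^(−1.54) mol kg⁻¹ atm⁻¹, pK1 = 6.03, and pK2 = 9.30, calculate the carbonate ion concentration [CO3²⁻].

[CO3²⁻] = 6.84 μmol/kg

[CO2*] = KH · pCO2 = 10^(−1.54) × 610×10^-6 = 1.759×10^-5 mol/kg
α₀ = 1/(1 + K1/[H⁺] + K1K2/[H⁺]²) = 1/(1 + 10^+1.43 + 10^-0.41) = 0.03533
DIC = [CO2*]/α₀ = 1.759×10^-5 / 0.03533 = 0.4979 mmol/kg
[CO3²⁻] = α₂·DIC; α₂ = 0.01375, so [CO3²⁻] = 0.01375 × 0.4979 = 0.00684 mmol/kg = 6.84 μmol/kg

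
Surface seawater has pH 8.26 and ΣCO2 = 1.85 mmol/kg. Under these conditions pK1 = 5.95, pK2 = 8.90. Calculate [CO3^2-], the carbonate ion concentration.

α₂ = 1 / (1 + [H⁺]/K2 + [H⁺]²/(K1K2)) = 1 / (1 + 10^+0.64 + 10^-1.67)
   = 1 / (1 + 4.3652 + 0.021380) = 1/5.3865 = 0.1856
[CO3²⁻] = α₂ × DIC = 0.1856 × 1.85 = 0.343 mmol/kg

[CO3²⁻] = 0.343 mmol/kg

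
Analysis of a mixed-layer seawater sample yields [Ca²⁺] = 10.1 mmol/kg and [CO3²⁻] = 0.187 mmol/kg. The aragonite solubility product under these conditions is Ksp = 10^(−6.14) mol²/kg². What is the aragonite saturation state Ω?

Ksp = 10^(−6.14) = 7.244×10^-7
Ω = [Ca²⁺][CO3²⁻]/Ksp = (10.1×10^-3)(0.187×10^-3) / 7.244×10^-7 = 2.61

Ω = 2.61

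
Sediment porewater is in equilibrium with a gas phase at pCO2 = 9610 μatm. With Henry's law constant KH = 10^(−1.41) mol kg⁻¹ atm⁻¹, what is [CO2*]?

[CO2*] = 374 μmol/kg

KH = 10^(−1.41) = 3.890×10^-2 mol kg⁻¹ atm⁻¹
[CO2*] = KH · pCO2 = 3.890×10^-2 × 9610×10^-6 atm = 3.74×10^-4 mol/kg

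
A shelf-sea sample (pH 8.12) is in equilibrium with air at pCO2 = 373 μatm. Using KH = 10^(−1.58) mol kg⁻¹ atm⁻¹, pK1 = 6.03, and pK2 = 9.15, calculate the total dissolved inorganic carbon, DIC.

[CO2*] = KH · pCO2 = 10^(−1.58) × 373×10^-6 = 9.811×10^-6 mol/kg
α₀ = 1/(1 + K1/[H⁺] + K1K2/[H⁺]²) = 1/(1 + 10^+2.09 + 10^+1.06) = 0.007380
DIC = [CO2*]/α₀ = 9.811×10^-6 / 0.007380 = 1.33 mmol/kg

DIC = 1.33 mmol/kg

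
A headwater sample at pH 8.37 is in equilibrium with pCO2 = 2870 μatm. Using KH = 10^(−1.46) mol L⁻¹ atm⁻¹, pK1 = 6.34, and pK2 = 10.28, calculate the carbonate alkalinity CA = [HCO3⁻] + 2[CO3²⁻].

CA = 10.9 mmol/L

[CO2*] = KH · pCO2 = 10^(−1.46) × 2870×10^-6 = 9.951×10^-5 mol/L
α₀ = 1/(1 + K1/[H⁺] + K1K2/[H⁺]²) = 1/(1 + 10^+2.03 + 10^+0.12) = 0.009135
DIC = [CO2*]/α₀ = 9.951×10^-5 / 0.009135 = 10.89 mmol/L
CA = (α₁ + 2α₂)·DIC = (0.9788 + 2×0.01204) × 10.89 = 10.9 mmol/L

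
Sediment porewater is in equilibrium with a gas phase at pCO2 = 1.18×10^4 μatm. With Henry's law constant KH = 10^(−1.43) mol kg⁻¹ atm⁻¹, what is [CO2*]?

KH = 10^(−1.43) = 3.715×10^-2 mol kg⁻¹ atm⁻¹
[CO2*] = KH · pCO2 = 3.715×10^-2 × 1.18×10^4×10^-6 atm = 4.38×10^-4 mol/kg

[CO2*] = 438 μmol/kg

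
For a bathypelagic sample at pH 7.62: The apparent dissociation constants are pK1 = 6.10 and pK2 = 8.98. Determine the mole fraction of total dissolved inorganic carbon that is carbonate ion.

α₂ = 0.0406

α₂ = 1 / (1 + [H⁺]/K2 + [H⁺]²/(K1K2)) = 1 / (1 + 10^+1.36 + 10^-0.16)
   = 1 / (1 + 22.909 + 0.69183) = 1/24.601 = 0.04065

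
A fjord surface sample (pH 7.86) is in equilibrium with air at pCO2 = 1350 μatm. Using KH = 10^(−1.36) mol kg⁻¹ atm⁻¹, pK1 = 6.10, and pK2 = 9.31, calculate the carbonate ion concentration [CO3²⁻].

[CO3²⁻] = 0.120 mmol/kg

[CO2*] = KH · pCO2 = 10^(−1.36) × 1350×10^-6 = 5.893×10^-5 mol/kg
α₀ = 1/(1 + K1/[H⁺] + K1K2/[H⁺]²) = 1/(1 + 10^+1.76 + 10^+0.31) = 0.01651
DIC = [CO2*]/α₀ = 5.893×10^-5 / 0.01651 = 3.570 mmol/kg
[CO3²⁻] = α₂·DIC; α₂ = 0.03370, so [CO3²⁻] = 0.03370 × 3.570 = 0.120 mmol/kg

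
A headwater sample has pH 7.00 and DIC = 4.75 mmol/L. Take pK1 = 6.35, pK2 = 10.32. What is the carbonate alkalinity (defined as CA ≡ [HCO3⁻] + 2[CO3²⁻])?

CA = 3.88 mmol/L

CA = [HCO3⁻] + 2[CO3²⁻] = (α₁ + 2α₂)·DIC
At pH 7.00: [H⁺]/K1 = 10^-0.65 = 0.22387, K2/[H⁺] = 10^-3.32 = 0.00047863
α₁ = 1/(1 + 0.22387 + 0.00047863) = 1/1.2244 = 0.8168; α₂ = α₁·K2/[H⁺] = 0.0003909
α₁ + 2α₂ = 0.8175
CA = 0.8175 × 4.75 = 3.88 mmol/L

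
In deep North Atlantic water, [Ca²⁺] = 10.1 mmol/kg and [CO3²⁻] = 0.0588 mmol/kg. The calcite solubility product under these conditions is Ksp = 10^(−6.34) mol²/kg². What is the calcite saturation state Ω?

Ω = 1.30

Ksp = 10^(−6.34) = 4.571×10^-7
Ω = [Ca²⁺][CO3²⁻]/Ksp = (10.1×10^-3)(0.0588×10^-3) / 4.571×10^-7 = 1.30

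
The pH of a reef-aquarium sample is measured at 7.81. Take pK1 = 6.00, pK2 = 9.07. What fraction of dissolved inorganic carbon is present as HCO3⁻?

α₁ = 0.934

α₁ = 1 / (1 + [H⁺]/K1 + K2/[H⁺]) = 1 / (1 + 10^-1.81 + 10^-1.26)
   = 1 / (1 + 0.015488 + 0.054954) = 1/1.0704 = 0.9342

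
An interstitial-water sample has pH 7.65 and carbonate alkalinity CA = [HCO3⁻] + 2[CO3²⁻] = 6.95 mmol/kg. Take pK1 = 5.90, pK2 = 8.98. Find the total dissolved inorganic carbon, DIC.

CA = [HCO3⁻] + 2[CO3²⁻] = (α₁ + 2α₂)·DIC
At pH 7.65: [H⁺]/K1 = 10^-1.75 = 0.017783, K2/[H⁺] = 10^-1.33 = 0.046774
α₁ = 1/(1 + 0.017783 + 0.046774) = 1/1.0646 = 0.9394; α₂ = α₁·K2/[H⁺] = 0.04394
α₁ + 2α₂ = 1.0272
DIC = CA / (α₁ + 2α₂) = 6.95 / 1.0272 = 6.77 mmol/kg

DIC = 6.77 mmol/kg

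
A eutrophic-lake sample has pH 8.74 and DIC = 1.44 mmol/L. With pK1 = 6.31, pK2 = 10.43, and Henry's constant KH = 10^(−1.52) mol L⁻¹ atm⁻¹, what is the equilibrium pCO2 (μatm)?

pCO2 = 173 μatm

α₀ = 1 / (1 + K1/[H⁺] + K1K2/[H⁺]²) = 1 / (1 + 10^+2.43 + 10^+0.74)
   = 1 / (1 + 269.15 + 5.4954) = 1/275.65 = 0.003628
[CO2*] = α₀ × DIC = 0.003628 × 1.44 = 0.005224 mmol/L = 5.224 μmol/L
pCO2 = [CO2*]/KH = 5.224×10^-6 / 3.020×10^-2 = 173 μatm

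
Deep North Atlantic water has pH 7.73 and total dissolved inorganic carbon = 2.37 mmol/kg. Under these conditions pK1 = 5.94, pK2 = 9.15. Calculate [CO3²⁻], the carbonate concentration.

α₂ = 1 / (1 + [H⁺]/K2 + [H⁺]²/(K1K2)) = 1 / (1 + 10^+1.42 + 10^-0.37)
   = 1 / (1 + 26.303 + 0.42658) = 1/27.729 = 0.03606
[CO3²⁻] = α₂ × DIC = 0.03606 × 2.37 = 0.0855 mmol/kg

[CO3²⁻] = 0.0855 mmol/kg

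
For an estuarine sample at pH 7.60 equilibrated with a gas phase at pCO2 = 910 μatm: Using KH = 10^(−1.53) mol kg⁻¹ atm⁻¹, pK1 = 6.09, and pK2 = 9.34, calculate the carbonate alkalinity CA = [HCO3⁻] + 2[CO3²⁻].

CA = 0.901 mmol/kg

[CO2*] = KH · pCO2 = 10^(−1.53) × 910×10^-6 = 2.686×10^-5 mol/kg
α₀ = 1/(1 + K1/[H⁺] + K1K2/[H⁺]²) = 1/(1 + 10^+1.51 + 10^-0.23) = 0.02946
DIC = [CO2*]/α₀ = 2.686×10^-5 / 0.02946 = 0.9117 mmol/kg
CA = (α₁ + 2α₂)·DIC = (0.9532 + 2×0.01735) × 0.9117 = 0.901 mmol/kg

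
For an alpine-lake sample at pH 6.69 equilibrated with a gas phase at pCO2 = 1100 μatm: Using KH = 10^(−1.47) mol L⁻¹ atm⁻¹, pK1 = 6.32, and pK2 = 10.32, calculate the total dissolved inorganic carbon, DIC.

DIC = 0.125 mmol/L

[CO2*] = KH · pCO2 = 10^(−1.47) × 1100×10^-6 = 3.727×10^-5 mol/L
α₀ = 1/(1 + K1/[H⁺] + K1K2/[H⁺]²) = 1/(1 + 10^+0.37 + 10^-3.26) = 0.2990
DIC = [CO2*]/α₀ = 3.727×10^-5 / 0.2990 = 0.125 mmol/L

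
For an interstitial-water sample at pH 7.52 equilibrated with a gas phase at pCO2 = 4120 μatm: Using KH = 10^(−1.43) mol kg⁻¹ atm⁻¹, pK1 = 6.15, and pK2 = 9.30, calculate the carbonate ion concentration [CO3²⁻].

[CO3²⁻] = 0.0596 mmol/kg

[CO2*] = KH · pCO2 = 10^(−1.43) × 4120×10^-6 = 1.531×10^-4 mol/kg
α₀ = 1/(1 + K1/[H⁺] + K1K2/[H⁺]²) = 1/(1 + 10^+1.37 + 10^-0.41) = 0.04027
DIC = [CO2*]/α₀ = 1.531×10^-4 / 0.04027 = 3.801 mmol/kg
[CO3²⁻] = α₂·DIC; α₂ = 0.01567, so [CO3²⁻] = 0.01567 × 3.801 = 0.0596 mmol/kg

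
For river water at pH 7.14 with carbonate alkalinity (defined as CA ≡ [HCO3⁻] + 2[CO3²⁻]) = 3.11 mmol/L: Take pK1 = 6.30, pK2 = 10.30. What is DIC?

CA = [HCO3⁻] + 2[CO3²⁻] = (α₁ + 2α₂)·DIC
At pH 7.14: [H⁺]/K1 = 10^-0.84 = 0.14454, K2/[H⁺] = 10^-3.16 = 0.00069183
α₁ = 1/(1 + 0.14454 + 0.00069183) = 1/1.1452 = 0.8732; α₂ = α₁·K2/[H⁺] = 0.0006041
α₁ + 2α₂ = 0.8744
DIC = CA / (α₁ + 2α₂) = 3.11 / 0.8744 = 3.56 mmol/L

DIC = 3.56 mmol/L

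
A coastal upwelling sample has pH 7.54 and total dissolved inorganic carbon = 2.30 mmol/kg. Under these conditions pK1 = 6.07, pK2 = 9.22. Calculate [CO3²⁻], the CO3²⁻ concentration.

α₂ = 1 / (1 + [H⁺]/K2 + [H⁺]²/(K1K2)) = 1 / (1 + 10^+1.68 + 10^+0.21)
   = 1 / (1 + 47.863 + 1.6218) = 1/50.485 = 0.01981
[CO3²⁻] = α₂ × DIC = 0.01981 × 2.30 = 0.0456 mmol/kg

[CO3²⁻] = 0.0456 mmol/kg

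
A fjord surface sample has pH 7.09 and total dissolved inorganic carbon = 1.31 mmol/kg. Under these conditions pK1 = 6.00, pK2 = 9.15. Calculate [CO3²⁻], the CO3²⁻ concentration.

[CO3²⁻] = 10.5 μmol/kg

α₂ = 1 / (1 + [H⁺]/K2 + [H⁺]²/(K1K2)) = 1 / (1 + 10^+2.06 + 10^+0.97)
   = 1 / (1 + 114.82 + 9.3325) = 1/125.15 = 0.007991
[CO3²⁻] = α₂ × DIC = 0.007991 × 1.31 = 0.0105 mmol/kg = 10.5 μmol/kg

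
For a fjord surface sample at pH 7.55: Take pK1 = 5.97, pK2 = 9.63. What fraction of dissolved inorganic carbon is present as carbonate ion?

α₂ = 1 / (1 + [H⁺]/K2 + [H⁺]²/(K1K2)) = 1 / (1 + 10^+2.08 + 10^+0.50)
   = 1 / (1 + 120.23 + 3.1623) = 1/124.39 = 0.008039

α₂ = 0.00804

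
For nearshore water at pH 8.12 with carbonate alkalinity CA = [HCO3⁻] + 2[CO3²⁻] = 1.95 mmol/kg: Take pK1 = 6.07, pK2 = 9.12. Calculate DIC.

DIC = 1.80 mmol/kg

CA = [HCO3⁻] + 2[CO3²⁻] = (α₁ + 2α₂)·DIC
At pH 8.12: [H⁺]/K1 = 10^-2.05 = 0.0089125, K2/[H⁺] = 10^-1.00 = 0.10000
α₁ = 1/(1 + 0.0089125 + 0.10000) = 1/1.1089 = 0.9018; α₂ = α₁·K2/[H⁺] = 0.09018
α₁ + 2α₂ = 1.0821
DIC = CA / (α₁ + 2α₂) = 1.95 / 1.0821 = 1.80 mmol/kg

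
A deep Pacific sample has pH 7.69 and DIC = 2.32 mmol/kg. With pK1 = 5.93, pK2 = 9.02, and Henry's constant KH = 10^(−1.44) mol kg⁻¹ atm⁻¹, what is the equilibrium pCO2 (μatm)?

pCO2 = 1040 μatm

α₀ = 1 / (1 + K1/[H⁺] + K1K2/[H⁺]²) = 1 / (1 + 10^+1.76 + 10^+0.43)
   = 1 / (1 + 57.544 + 2.6915) = 1/61.236 = 0.01633
[CO2*] = α₀ × DIC = 0.01633 × 2.32 = 0.03789 mmol/kg
pCO2 = [CO2*]/KH = 3.789×10^-5 / 3.631×10^-2 = 1040 μatm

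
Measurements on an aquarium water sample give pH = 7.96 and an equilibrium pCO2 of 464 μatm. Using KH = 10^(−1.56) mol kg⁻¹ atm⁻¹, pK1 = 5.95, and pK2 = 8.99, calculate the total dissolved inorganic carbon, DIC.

DIC = 1.44 mmol/kg

[CO2*] = KH · pCO2 = 10^(−1.56) × 464×10^-6 = 1.278×10^-5 mol/kg
α₀ = 1/(1 + K1/[H⁺] + K1K2/[H⁺]²) = 1/(1 + 10^+2.01 + 10^+0.98) = 0.008859
DIC = [CO2*]/α₀ = 1.278×10^-5 / 0.008859 = 1.44 mmol/kg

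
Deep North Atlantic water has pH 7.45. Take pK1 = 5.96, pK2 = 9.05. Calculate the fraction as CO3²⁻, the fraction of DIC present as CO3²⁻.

α₂ = 0.0238

α₂ = 1 / (1 + [H⁺]/K2 + [H⁺]²/(K1K2)) = 1 / (1 + 10^+1.60 + 10^+0.11)
   = 1 / (1 + 39.811 + 1.2882) = 1/42.099 = 0.02375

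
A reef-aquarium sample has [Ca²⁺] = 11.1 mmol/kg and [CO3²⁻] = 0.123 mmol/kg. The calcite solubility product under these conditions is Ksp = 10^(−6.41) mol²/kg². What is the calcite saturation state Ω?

Ω = 3.51

Ksp = 10^(−6.41) = 3.890×10^-7
Ω = [Ca²⁺][CO3²⁻]/Ksp = (11.1×10^-3)(0.123×10^-3) / 3.890×10^-7 = 3.51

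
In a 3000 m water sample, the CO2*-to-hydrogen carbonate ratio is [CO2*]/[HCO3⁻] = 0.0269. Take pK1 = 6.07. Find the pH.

pH = 7.64

From K1 = [H⁺][HCO3⁻]/[CO2*]:  pH = pK1 − log₁₀([CO2*]/[HCO3⁻])
log₁₀(0.0269) = -1.570
pH = 6.07 − (-1.570) = 7.64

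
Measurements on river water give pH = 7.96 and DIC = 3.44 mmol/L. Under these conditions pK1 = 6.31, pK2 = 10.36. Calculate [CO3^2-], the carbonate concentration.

α₂ = 1 / (1 + [H⁺]/K2 + [H⁺]²/(K1K2)) = 1 / (1 + 10^+2.40 + 10^+0.75)
   = 1 / (1 + 251.19 + 5.6234) = 1/257.81 = 0.003879
[CO3²⁻] = α₂ × DIC = 0.003879 × 3.44 = 0.0133 mmol/L = 13.3 μmol/L

[CO3²⁻] = 13.3 μmol/L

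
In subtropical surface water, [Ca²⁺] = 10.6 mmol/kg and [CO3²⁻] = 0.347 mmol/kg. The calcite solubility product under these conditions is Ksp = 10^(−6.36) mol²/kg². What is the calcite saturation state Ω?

Ω = 8.43

Ksp = 10^(−6.36) = 4.365×10^-7
Ω = [Ca²⁺][CO3²⁻]/Ksp = (10.6×10^-3)(0.347×10^-3) / 4.365×10^-7 = 8.43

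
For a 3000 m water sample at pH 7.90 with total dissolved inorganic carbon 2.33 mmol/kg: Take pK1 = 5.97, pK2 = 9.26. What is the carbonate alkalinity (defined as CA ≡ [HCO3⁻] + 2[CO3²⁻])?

CA = 2.40 mmol/kg

CA = [HCO3⁻] + 2[CO3²⁻] = (α₁ + 2α₂)·DIC
At pH 7.90: [H⁺]/K1 = 10^-1.93 = 0.011749, K2/[H⁺] = 10^-1.36 = 0.043652
α₁ = 1/(1 + 0.011749 + 0.043652) = 1/1.0554 = 0.9475; α₂ = α₁·K2/[H⁺] = 0.04136
α₁ + 2α₂ = 1.0302
CA = 1.0302 × 2.33 = 2.40 mmol/kg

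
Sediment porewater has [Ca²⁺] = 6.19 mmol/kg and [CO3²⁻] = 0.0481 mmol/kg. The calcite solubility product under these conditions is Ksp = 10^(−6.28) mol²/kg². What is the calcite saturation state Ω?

Ω = 0.567

Ksp = 10^(−6.28) = 5.248×10^-7
Ω = [Ca²⁺][CO3²⁻]/Ksp = (6.19×10^-3)(0.0481×10^-3) / 5.248×10^-7 = 0.567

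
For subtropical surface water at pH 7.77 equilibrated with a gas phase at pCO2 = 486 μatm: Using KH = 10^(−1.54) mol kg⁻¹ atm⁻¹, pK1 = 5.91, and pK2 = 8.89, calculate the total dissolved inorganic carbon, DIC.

[CO2*] = KH · pCO2 = 10^(−1.54) × 486×10^-6 = 1.402×10^-5 mol/kg
α₀ = 1/(1 + K1/[H⁺] + K1K2/[H⁺]²) = 1/(1 + 10^+1.86 + 10^+0.74) = 0.01267
DIC = [CO2*]/α₀ = 1.402×10^-5 / 0.01267 = 1.11 mmol/kg

DIC = 1.11 mmol/kg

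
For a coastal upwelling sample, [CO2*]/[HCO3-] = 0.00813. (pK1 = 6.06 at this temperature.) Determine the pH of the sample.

pH = 8.15

From K1 = [H⁺][HCO3-]/[CO2*]:  pH = pK1 − log₁₀([CO2*]/[HCO3-])
log₁₀(0.00813) = -2.090
pH = 6.06 − (-2.090) = 8.15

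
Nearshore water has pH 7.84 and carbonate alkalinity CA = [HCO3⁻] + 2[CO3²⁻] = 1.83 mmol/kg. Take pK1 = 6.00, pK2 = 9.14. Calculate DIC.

DIC = 1.77 mmol/kg

CA = [HCO3⁻] + 2[CO3²⁻] = (α₁ + 2α₂)·DIC
At pH 7.84: [H⁺]/K1 = 10^-1.84 = 0.014454, K2/[H⁺] = 10^-1.30 = 0.050119
α₁ = 1/(1 + 0.014454 + 0.050119) = 1/1.0646 = 0.9393; α₂ = α₁·K2/[H⁺] = 0.04708
α₁ + 2α₂ = 1.0335
DIC = CA / (α₁ + 2α₂) = 1.83 / 1.0335 = 1.77 mmol/kg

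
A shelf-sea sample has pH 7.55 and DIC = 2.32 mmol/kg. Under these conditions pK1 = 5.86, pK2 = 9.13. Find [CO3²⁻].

[CO3²⁻] = 0.0583 mmol/kg

α₂ = 1 / (1 + [H⁺]/K2 + [H⁺]²/(K1K2)) = 1 / (1 + 10^+1.58 + 10^-0.11)
   = 1 / (1 + 38.019 + 0.77625) = 1/39.795 = 0.02513
[CO3²⁻] = α₂ × DIC = 0.02513 × 2.32 = 0.0583 mmol/kg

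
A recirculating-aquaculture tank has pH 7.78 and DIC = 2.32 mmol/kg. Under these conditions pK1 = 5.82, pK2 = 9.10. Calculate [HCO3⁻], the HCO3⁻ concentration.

[HCO3⁻] = 2.19 mmol/kg

α₁ = 1 / (1 + [H⁺]/K1 + K2/[H⁺]) = 1 / (1 + 10^-1.96 + 10^-1.32)
   = 1 / (1 + 0.010965 + 0.047863) = 1/1.0588 = 0.9444
[HCO3⁻] = α₁ × DIC = 0.9444 × 2.32 = 2.19 mmol/kg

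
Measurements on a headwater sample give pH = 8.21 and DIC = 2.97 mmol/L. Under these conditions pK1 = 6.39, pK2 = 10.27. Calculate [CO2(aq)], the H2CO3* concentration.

α₀ = 1 / (1 + K1/[H⁺] + K1K2/[H⁺]²) = 1 / (1 + 10^+1.82 + 10^-0.24)
   = 1 / (1 + 66.069 + 0.57544) = 1/67.645 = 0.01478
[CO2*] = α₀ × DIC = 0.01478 × 2.97 = 0.0439 mmol/L

[CO2*] = 0.0439 mmol/L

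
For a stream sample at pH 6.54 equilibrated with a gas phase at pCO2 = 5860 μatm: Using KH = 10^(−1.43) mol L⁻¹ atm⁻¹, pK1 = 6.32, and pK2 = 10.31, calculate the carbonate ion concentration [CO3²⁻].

[CO3²⁻] = 0.0614 μmol/L

[CO2*] = KH · pCO2 = 10^(−1.43) × 5860×10^-6 = 2.177×10^-4 mol/L
α₀ = 1/(1 + K1/[H⁺] + K1K2/[H⁺]²) = 1/(1 + 10^+0.22 + 10^-3.55) = 0.3760
DIC = [CO2*]/α₀ = 2.177×10^-4 / 0.3760 = 0.5791 mmol/L
[CO3²⁻] = α₂·DIC; α₂ = 0.0001060, so [CO3²⁻] = 0.0001060 × 0.5791 = 6.14×10^-5 mmol/L = 0.0614 μmol/L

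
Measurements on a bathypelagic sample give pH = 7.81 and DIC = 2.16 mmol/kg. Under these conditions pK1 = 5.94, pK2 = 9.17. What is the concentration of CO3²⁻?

[CO3²⁻] = 0.0892 mmol/kg

α₂ = 1 / (1 + [H⁺]/K2 + [H⁺]²/(K1K2)) = 1 / (1 + 10^+1.36 + 10^-0.51)
   = 1 / (1 + 22.909 + 0.30903) = 1/24.218 = 0.04129
[CO3²⁻] = α₂ × DIC = 0.04129 × 2.16 = 0.0892 mmol/kg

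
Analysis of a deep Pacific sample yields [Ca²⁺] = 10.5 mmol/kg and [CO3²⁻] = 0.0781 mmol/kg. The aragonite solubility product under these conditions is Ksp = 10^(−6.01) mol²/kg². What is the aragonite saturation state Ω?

Ksp = 10^(−6.01) = 9.772×10^-7
Ω = [Ca²⁺][CO3²⁻]/Ksp = (10.5×10^-3)(0.0781×10^-3) / 9.772×10^-7 = 0.839

Ω = 0.839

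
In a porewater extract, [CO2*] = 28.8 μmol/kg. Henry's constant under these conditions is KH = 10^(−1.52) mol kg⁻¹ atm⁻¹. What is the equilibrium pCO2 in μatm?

KH = 10^(−1.52) = 3.020×10^-2 mol kg⁻¹ atm⁻¹
pCO2 = [CO2*]/KH = 28.8×10^-6 / 3.020×10^-2 = 9.54×10^-4 atm = 954 μatm

pCO2 = 954 μatm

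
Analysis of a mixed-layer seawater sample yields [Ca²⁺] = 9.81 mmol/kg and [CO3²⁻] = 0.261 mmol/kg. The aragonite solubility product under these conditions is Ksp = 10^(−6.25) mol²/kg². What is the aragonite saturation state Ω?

Ω = 4.55

Ksp = 10^(−6.25) = 5.623×10^-7
Ω = [Ca²⁺][CO3²⁻]/Ksp = (9.81×10^-3)(0.261×10^-3) / 5.623×10^-7 = 4.55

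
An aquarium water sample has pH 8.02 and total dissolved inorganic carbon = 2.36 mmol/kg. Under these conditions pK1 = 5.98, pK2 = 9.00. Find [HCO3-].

[HCO3⁻] = 2.12 mmol/kg

α₁ = 1 / (1 + [H⁺]/K1 + K2/[H⁺]) = 1 / (1 + 10^-2.04 + 10^-0.98)
   = 1 / (1 + 0.0091201 + 0.10471) = 1/1.1138 = 0.8978
[HCO3⁻] = α₁ × DIC = 0.8978 × 2.36 = 2.12 mmol/kg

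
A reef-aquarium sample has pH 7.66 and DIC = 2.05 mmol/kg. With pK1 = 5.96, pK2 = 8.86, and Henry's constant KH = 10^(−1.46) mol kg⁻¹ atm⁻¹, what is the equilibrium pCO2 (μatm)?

pCO2 = 1090 μatm

α₀ = 1 / (1 + K1/[H⁺] + K1K2/[H⁺]²) = 1 / (1 + 10^+1.70 + 10^+0.50)
   = 1 / (1 + 50.119 + 3.1623) = 1/54.281 = 0.01842
[CO2*] = α₀ × DIC = 0.01842 × 2.05 = 0.03777 mmol/kg
pCO2 = [CO2*]/KH = 3.777×10^-5 / 3.467×10^-2 = 1090 μatm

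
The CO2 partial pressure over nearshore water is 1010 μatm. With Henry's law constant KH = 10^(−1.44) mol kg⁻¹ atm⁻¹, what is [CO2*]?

[CO2*] = 36.7 μmol/kg

KH = 10^(−1.44) = 3.631×10^-2 mol kg⁻¹ atm⁻¹
[CO2*] = KH · pCO2 = 3.631×10^-2 × 1010×10^-6 atm = 3.67×10^-5 mol/kg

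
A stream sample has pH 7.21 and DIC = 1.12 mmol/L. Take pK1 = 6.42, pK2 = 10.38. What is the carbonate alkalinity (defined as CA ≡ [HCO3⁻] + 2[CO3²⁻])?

CA = [HCO3⁻] + 2[CO3²⁻] = (α₁ + 2α₂)·DIC
At pH 7.21: [H⁺]/K1 = 10^-0.79 = 0.16218, K2/[H⁺] = 10^-3.17 = 0.00067608
α₁ = 1/(1 + 0.16218 + 0.00067608) = 1/1.1629 = 0.8600; α₂ = α₁·K2/[H⁺] = 0.0005814
α₁ + 2α₂ = 0.8611
CA = 0.8611 × 1.12 = 0.964 mmol/L

CA = 0.964 mmol/L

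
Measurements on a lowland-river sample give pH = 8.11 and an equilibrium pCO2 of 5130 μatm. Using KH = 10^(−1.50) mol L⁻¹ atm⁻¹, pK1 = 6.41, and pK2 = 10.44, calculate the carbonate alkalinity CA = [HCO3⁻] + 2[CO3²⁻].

[CO2*] = KH · pCO2 = 10^(−1.50) × 5130×10^-6 = 1.622×10^-4 mol/L
α₀ = 1/(1 + K1/[H⁺] + K1K2/[H⁺]²) = 1/(1 + 10^+1.70 + 10^-0.63) = 0.01947
DIC = [CO2*]/α₀ = 1.622×10^-4 / 0.01947 = 8.331 mmol/L
CA = (α₁ + 2α₂)·DIC = (0.9760 + 2×0.004565) × 8.331 = 8.21 mmol/L

CA = 8.21 mmol/L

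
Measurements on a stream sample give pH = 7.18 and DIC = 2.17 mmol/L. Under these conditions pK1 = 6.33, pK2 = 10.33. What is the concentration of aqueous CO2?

[CO2*] = 0.268 mmol/L

α₀ = 1 / (1 + K1/[H⁺] + K1K2/[H⁺]²) = 1 / (1 + 10^+0.85 + 10^-2.30)
   = 1 / (1 + 7.0795 + 0.0050119) = 1/8.0845 = 0.1237
[CO2*] = α₀ × DIC = 0.1237 × 2.17 = 0.268 mmol/L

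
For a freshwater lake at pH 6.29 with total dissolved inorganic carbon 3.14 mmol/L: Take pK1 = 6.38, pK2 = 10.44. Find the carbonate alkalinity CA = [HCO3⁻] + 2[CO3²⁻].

CA = [HCO3⁻] + 2[CO3²⁻] = (α₁ + 2α₂)·DIC
At pH 6.29: [H⁺]/K1 = 10^0.09 = 1.2303, K2/[H⁺] = 10^-4.15 = 7.0795×10^-5
α₁ = 1/(1 + 1.2303 + 7.0795×10^-5) = 1/2.2303 = 0.4484; α₂ = α₁·K2/[H⁺] = 3.174×10^-5
α₁ + 2α₂ = 0.4484
CA = 0.4484 × 3.14 = 1.41 mmol/L

CA = 1.41 mmol/L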